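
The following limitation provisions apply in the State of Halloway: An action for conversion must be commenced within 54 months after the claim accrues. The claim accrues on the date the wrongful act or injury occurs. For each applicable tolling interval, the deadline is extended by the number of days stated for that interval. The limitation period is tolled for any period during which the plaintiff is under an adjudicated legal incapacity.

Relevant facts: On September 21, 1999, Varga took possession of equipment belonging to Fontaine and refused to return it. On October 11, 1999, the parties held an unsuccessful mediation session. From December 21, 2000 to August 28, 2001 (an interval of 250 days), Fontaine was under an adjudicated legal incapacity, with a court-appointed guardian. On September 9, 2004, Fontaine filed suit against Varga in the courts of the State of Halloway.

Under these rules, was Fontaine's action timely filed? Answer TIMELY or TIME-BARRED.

TIMELY

The limitation period began to run on September 21, 1999.
54 months from September 21, 1999 is March 21, 2004.
Because the plaintiff's legal incapacity ran from December 21, 2000 to August 28, 2001, the deadline is extended by 250 days to November 26, 2004.
Nothing else in the chronology tolls or restarts the period.
Filing on September 9, 2004 beat the November 26, 2004 deadline — the action is timely.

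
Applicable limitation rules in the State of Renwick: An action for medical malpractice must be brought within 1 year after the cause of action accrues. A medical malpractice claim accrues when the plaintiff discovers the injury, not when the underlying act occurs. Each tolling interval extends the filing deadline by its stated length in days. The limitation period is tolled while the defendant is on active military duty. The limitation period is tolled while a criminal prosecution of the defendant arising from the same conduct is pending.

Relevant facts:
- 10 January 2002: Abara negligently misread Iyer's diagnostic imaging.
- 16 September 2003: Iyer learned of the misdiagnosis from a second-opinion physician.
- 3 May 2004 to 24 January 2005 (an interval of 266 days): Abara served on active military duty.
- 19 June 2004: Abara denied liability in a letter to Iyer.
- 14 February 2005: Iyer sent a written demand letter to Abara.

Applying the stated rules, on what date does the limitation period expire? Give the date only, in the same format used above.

Under the discovery rule, the claim accrued on 16 September 2003, when Iyer discovered the injury — not on the 10 January 2002 date of the underlying act.
The untolled deadline — 1 year after 16 September 2003 — is 16 September 2004.
The period was tolled for 266 days by the defendant's active military service (3 May 2004 to 24 January 2005), pushing the deadline to 9 June 2005.
The other events in the timeline have no effect on the limitation period under the stated rules.

9 June 2005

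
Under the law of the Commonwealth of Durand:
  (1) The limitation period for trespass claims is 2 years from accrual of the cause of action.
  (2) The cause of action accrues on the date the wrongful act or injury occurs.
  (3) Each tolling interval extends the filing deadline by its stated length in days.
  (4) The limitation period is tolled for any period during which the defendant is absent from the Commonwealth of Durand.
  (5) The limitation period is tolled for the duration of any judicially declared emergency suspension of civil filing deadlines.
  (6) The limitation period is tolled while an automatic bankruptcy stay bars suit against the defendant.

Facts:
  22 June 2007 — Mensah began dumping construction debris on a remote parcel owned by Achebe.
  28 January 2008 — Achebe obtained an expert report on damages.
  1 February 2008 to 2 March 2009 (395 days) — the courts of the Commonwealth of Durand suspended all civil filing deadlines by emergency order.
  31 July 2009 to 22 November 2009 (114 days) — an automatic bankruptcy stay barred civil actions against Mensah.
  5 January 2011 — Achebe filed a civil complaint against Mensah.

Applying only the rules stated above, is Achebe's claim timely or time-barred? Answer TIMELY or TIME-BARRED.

TIME-BARRED

The claim accrued on 22 June 2007, when the wrongful act occurred.
2 years from 22 June 2007 is 22 June 2009.
Because the emergency suspension of filing deadlines ran from 1 February 2008 to 2 March 2009, the deadline is extended by 395 days to 22 July 2010.
The period was tolled for 114 days by the automatic bankruptcy stay (31 July 2009 to 22 November 2009), pushing the deadline to 13 November 2010.
None of the other events listed affects the running of the period under the stated rules.
Filing on 5 January 2011 missed the 13 November 2010 deadline — the action is time-barred.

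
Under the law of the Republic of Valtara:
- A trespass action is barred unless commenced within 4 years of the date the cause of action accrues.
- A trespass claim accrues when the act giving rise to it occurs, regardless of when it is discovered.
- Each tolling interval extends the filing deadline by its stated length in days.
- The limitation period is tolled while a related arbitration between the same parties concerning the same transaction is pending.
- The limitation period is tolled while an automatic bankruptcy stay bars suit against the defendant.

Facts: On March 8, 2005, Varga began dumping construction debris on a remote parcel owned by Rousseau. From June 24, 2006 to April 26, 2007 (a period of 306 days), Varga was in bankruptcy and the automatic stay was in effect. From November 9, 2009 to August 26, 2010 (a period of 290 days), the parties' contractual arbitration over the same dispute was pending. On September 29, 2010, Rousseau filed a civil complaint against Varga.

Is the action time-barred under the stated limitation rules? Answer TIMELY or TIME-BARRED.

The cause of action accrued on March 8, 2005, the date of the act.
The untolled deadline — 4 years after March 8, 2005 — is March 8, 2009.
Because the automatic bankruptcy stay ran from June 24, 2006 to April 26, 2007, the deadline is extended by 306 days to January 8, 2010.
Because the pending related arbitration ran from November 9, 2009 to August 26, 2010, the deadline is extended by 290 days to October 25, 2010.
Filing on September 29, 2010 beat the October 25, 2010 deadline — the action is timely.

TIMELY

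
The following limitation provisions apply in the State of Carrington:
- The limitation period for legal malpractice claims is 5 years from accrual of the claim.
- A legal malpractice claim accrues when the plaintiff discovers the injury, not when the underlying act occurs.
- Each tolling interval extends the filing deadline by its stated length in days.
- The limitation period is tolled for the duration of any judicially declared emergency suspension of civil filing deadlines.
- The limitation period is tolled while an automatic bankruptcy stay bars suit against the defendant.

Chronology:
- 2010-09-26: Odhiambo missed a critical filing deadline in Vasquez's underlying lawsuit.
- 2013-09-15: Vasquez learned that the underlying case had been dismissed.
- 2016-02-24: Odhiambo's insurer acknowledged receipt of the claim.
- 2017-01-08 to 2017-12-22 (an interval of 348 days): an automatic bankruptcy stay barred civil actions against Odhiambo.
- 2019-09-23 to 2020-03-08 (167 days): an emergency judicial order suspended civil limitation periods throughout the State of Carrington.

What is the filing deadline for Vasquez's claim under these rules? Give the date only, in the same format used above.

The claim did not accrue until Vasquez discovered the injury on 2013-09-15; the 2010-09-26 act date does not start the clock under the stated rule.
The untolled deadline — 5 years after 2013-09-15 — is 2018-09-15.
Because the automatic bankruptcy stay ran from 2017-01-08 to 2017-12-22, the deadline is extended by 348 days to 2019-08-29.
The emergency suspension of filing deadlines from 2019-09-23 to 2020-03-08 began after the period had already run on 2019-08-29, so it has no tolling effect.
Nothing else in the chronology tolls or restarts the period.

2019-08-29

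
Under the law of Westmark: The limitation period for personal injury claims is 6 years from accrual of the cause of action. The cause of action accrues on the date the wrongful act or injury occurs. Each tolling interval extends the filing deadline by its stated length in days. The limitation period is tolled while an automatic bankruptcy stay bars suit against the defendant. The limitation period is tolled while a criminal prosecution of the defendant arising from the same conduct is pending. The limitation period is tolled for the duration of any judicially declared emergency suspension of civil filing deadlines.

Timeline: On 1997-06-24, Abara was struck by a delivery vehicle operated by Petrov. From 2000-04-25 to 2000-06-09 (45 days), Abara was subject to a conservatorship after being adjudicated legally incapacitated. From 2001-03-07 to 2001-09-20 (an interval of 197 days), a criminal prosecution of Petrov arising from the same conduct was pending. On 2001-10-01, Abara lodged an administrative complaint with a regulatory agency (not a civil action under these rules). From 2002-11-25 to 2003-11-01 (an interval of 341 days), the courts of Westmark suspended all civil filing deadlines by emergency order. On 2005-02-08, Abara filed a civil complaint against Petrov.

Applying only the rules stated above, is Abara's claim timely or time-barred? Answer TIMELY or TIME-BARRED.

The claim accrued on 1997-06-24, when the wrongful act occurred.
The untolled deadline — 6 years after 1997-06-24 — is 2003-06-24.
The period was tolled for 197 days by the pending criminal prosecution (2001-03-07 to 2001-09-20), pushing the deadline to 2004-01-07.
Because the emergency suspension of filing deadlines ran from 2002-11-25 to 2003-11-01, the deadline is extended by 341 days to 2004-12-13.
Although the plaintiff's incapacity ran from 2000-04-25 to 2000-06-09, the stated rules do not make that a tolling event, so it is disregarded.
The other events in the timeline have no effect on the limitation period under the stated rules.
Abara filed on 2005-02-08, after the 2004-12-13 deadline, so the action is time-barred.

TIME-BARRED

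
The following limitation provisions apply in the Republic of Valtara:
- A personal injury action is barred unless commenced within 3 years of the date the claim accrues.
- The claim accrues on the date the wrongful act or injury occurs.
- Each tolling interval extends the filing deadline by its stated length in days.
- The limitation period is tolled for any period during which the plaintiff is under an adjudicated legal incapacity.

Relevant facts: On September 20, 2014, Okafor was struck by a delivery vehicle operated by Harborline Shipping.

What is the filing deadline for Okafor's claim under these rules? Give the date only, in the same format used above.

September 20, 2017

The claim accrued on September 20, 2014, the date of the act.
Adding the 3 years base period to September 20, 2014 gives a deadline of September 20, 2017, before any tolling.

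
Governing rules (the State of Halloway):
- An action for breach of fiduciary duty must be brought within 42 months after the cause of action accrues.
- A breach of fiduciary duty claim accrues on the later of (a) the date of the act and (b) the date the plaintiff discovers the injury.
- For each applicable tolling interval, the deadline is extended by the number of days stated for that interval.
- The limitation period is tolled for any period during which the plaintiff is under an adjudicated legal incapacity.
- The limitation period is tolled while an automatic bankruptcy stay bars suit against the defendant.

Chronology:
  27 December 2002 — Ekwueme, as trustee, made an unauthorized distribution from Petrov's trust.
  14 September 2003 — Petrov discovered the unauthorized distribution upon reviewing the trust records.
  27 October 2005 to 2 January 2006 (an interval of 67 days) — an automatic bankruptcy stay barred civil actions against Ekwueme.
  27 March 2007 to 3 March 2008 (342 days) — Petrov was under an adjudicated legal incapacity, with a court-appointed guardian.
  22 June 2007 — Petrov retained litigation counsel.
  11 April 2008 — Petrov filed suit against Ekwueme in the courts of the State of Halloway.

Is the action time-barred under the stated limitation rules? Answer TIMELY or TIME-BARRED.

Because discovery on 14 September 2003 post-dates the 27 December 2002 act, accrual under the later-of rule falls on 14 September 2003.
The untolled deadline — 42 months after 14 September 2003 — is 14 March 2007.
Because the automatic bankruptcy stay ran from 27 October 2005 to 2 January 2006, the deadline is extended by 67 days to 20 May 2007.
The period was tolled for 342 days by the plaintiff's legal incapacity (27 March 2007 to 3 March 2008), pushing the deadline to 26 April 2008.
The other events in the timeline have no effect on the limitation period under the stated rules.
Filing on 11 April 2008 beat the 26 April 2008 deadline — the action is timely.

TIMELY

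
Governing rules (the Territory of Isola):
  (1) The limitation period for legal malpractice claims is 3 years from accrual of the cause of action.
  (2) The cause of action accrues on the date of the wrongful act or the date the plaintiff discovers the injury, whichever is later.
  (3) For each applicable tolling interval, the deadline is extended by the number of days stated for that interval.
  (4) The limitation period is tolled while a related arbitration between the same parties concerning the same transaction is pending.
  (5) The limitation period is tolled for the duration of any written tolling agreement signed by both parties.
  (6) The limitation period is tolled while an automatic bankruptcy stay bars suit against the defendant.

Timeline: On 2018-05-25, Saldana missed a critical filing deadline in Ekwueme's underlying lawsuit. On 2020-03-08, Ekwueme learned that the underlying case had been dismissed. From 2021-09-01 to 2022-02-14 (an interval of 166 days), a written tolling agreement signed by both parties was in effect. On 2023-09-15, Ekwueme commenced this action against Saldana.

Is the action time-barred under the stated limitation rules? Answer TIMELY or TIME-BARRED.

TIME-BARRED

The claim accrued on 2020-03-08 — the later of the 2018-05-25 act and the 2020-03-08 discovery.
The untolled deadline — 3 years after 2020-03-08 — is 2023-03-08.
Because the written tolling agreement ran from 2021-09-01 to 2022-02-14, the deadline is extended by 166 days to 2023-08-21.
The 2023-09-15 filing falls after the 2023-08-21 deadline; the claim is time-barred.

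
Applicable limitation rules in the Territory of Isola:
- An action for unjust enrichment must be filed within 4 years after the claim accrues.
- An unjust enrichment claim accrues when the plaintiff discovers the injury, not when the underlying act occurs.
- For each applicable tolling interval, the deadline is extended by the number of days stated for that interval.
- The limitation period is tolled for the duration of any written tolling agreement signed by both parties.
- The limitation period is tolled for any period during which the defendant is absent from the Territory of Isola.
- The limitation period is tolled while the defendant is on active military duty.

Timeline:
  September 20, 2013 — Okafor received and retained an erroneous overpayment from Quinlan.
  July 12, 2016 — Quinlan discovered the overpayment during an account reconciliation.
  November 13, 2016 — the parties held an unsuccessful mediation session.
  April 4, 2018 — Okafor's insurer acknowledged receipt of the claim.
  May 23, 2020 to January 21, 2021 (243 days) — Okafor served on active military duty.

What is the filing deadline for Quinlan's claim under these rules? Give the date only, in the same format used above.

March 12, 2021

Accrual is tied to discovery, so the period began on July 12, 2016 rather than on September 20, 2013 when the act occurred.
4 years from July 12, 2016 is July 12, 2020.
The period was tolled for 243 days by the defendant's active military service (May 23, 2020 to January 21, 2021), pushing the deadline to March 12, 2021.
The other events in the timeline have no effect on the limitation period under the stated rules.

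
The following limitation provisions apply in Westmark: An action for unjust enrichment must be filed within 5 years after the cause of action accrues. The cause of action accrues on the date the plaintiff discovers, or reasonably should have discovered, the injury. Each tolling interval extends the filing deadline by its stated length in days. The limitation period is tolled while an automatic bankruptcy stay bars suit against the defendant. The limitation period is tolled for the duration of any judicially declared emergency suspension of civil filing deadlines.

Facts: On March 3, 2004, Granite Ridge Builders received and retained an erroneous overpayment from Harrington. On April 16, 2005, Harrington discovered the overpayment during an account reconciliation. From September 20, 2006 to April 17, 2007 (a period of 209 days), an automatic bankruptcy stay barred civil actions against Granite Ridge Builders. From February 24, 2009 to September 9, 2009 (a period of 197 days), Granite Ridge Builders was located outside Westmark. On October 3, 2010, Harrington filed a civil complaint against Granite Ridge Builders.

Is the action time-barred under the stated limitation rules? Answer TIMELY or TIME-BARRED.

TIMELY

Under the discovery rule, the claim accrued on April 16, 2005, when Harrington discovered the injury — not on the March 3, 2004 date of the underlying act.
Adding the 5 years base period to April 16, 2005 gives a deadline of April 16, 2010, before any tolling.
Because the automatic bankruptcy stay ran from September 20, 2006 to April 17, 2007, the deadline is extended by 209 days to November 11, 2010.
The defendant's absence from the jurisdiction from February 24, 2009 to September 9, 2009 does not toll the period, because no stated rule makes the defendant's absence a tolling event.
Filing on October 3, 2010 beat the November 11, 2010 deadline — the action is timely.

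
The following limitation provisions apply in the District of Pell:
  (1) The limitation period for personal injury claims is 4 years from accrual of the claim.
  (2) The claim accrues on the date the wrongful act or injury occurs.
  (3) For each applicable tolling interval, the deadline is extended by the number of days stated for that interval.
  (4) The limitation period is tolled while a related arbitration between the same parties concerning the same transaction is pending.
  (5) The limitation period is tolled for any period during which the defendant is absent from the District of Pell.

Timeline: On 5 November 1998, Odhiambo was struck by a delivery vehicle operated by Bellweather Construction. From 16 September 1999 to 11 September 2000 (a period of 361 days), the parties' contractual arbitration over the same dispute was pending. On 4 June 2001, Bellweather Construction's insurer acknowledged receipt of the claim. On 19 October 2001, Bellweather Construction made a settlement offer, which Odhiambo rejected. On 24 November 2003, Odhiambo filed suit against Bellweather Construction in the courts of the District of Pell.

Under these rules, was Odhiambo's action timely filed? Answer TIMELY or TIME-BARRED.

TIME-BARRED

The limitation period began to run on 5 November 1998.
4 years from 5 November 1998 is 5 November 2002.
Because the pending related arbitration ran from 16 September 1999 to 11 September 2000, the deadline is extended by 361 days to 1 November 2003.
None of the other events listed affects the running of the period under the stated rules.
Filing on 24 November 2003 missed the 1 November 2003 deadline — the action is time-barred.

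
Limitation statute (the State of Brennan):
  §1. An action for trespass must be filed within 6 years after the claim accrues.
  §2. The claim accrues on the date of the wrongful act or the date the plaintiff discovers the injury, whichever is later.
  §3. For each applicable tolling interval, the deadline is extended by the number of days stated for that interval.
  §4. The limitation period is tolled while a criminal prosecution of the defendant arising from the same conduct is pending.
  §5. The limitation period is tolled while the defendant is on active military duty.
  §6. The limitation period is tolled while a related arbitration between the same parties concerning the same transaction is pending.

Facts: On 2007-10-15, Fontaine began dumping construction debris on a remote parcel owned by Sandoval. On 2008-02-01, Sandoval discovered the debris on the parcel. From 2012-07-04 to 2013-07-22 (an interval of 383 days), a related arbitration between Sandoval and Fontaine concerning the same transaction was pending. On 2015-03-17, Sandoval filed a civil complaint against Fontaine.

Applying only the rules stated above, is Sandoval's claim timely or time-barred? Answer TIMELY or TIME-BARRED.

TIME-BARRED

Because discovery on 2008-02-01 post-dates the 2007-10-15 act, accrual under the later-of rule falls on 2008-02-01.
Adding the 6 years base period to 2008-02-01 gives a deadline of 2014-02-01, before any tolling.
Because the pending related arbitration ran from 2012-07-04 to 2013-07-22, the deadline is extended by 383 days to 2015-02-19.
Sandoval filed on 2015-03-17, after the 2015-02-19 deadline, so the action is time-barred.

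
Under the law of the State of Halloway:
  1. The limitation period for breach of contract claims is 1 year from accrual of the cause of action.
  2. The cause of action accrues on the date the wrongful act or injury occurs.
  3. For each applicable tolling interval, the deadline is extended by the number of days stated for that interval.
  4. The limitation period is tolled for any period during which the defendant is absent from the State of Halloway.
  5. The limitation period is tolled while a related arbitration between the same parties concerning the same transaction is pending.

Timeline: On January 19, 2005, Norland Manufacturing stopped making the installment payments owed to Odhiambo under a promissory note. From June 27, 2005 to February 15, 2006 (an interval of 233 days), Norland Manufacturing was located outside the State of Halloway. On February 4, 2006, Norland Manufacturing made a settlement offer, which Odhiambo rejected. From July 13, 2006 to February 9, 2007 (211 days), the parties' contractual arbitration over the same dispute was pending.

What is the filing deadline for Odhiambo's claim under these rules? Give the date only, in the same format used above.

The limitation period began to run on January 19, 2005.
1 year from January 19, 2005 is January 19, 2006.
The defendant's absence from the jurisdiction from June 27, 2005 to February 15, 2006 tolled the period for 233 days, extending the deadline to September 9, 2006.
The pending related arbitration from July 13, 2006 to February 9, 2007 tolled the period for 211 days, extending the deadline to April 8, 2007.
None of the other events listed affects the running of the period under the stated rules.

April 8, 2007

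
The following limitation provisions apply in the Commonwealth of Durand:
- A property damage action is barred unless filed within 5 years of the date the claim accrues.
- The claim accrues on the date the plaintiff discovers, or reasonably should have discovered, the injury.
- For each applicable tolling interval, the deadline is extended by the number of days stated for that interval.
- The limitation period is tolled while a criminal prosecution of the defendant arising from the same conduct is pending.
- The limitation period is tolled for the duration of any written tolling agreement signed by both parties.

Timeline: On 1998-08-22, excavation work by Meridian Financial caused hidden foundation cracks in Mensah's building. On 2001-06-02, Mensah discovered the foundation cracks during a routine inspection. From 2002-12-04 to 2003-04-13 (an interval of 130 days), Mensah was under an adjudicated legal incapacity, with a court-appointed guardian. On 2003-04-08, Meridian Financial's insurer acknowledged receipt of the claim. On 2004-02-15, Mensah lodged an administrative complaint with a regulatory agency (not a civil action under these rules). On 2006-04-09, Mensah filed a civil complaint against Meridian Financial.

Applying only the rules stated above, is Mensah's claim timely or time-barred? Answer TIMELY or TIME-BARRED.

Accrual is tied to discovery, so the period began on 2001-06-02 rather than on 1998-08-22 when the act occurred.
Adding the 5 years base period to 2001-06-02 gives a deadline of 2006-06-02, before any tolling.
The plaintiff's legal incapacity from 2002-12-04 to 2003-04-13 does not toll the period, because no stated rule makes the plaintiff's incapacity a tolling event.
None of the other events listed affects the running of the period under the stated rules.
Mensah filed on 2006-04-09, before the 2006-06-02 deadline, so the action is timely.

TIMELY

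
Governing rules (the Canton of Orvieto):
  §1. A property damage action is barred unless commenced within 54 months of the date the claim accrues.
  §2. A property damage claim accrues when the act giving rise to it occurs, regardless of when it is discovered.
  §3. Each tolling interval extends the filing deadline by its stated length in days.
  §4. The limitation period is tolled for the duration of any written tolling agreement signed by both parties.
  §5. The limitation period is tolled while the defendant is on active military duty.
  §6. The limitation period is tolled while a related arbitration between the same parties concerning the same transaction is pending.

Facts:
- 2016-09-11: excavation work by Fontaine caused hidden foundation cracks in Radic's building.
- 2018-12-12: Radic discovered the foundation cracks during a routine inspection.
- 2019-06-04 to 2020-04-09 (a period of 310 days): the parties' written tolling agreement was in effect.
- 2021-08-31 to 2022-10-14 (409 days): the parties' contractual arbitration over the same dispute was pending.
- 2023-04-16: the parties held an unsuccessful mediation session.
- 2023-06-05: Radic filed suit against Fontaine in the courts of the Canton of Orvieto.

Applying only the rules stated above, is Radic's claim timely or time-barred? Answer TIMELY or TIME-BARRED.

TIME-BARRED

Because the rule ties accrual to occurrence, the claim accrued on 2016-09-11, not on the 2018-12-12 discovery date.
Adding the 54 months base period to 2016-09-11 gives a deadline of 2021-03-11, before any tolling.
The written tolling agreement from 2019-06-04 to 2020-04-09 tolled the period for 310 days, extending the deadline to 2022-01-15.
The pending related arbitration from 2021-08-31 to 2022-10-14 tolled the period for 409 days, extending the deadline to 2023-02-28.
Nothing else in the chronology tolls or restarts the period.
Radic filed on 2023-06-05, after the 2023-02-28 deadline, so the action is time-barred.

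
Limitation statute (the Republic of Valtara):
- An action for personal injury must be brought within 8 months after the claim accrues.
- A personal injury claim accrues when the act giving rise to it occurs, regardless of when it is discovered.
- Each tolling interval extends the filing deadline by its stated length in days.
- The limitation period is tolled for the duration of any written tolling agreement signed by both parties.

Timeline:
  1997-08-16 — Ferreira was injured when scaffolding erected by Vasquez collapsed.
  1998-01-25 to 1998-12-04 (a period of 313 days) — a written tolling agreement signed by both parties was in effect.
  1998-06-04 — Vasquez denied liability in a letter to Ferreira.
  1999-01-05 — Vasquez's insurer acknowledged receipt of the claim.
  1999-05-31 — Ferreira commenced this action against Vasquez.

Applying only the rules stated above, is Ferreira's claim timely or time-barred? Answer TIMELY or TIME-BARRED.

The claim accrued on 1997-08-16, when the wrongful act occurred.
The untolled deadline — 8 months after 1997-08-16 — is 1998-04-16.
Because the written tolling agreement ran from 1998-01-25 to 1998-12-04, the deadline is extended by 313 days to 1999-02-23.
The other events in the timeline have no effect on the limitation period under the stated rules.
The 1999-05-31 filing falls after the 1999-02-23 deadline; the claim is time-barred.

TIME-BARRED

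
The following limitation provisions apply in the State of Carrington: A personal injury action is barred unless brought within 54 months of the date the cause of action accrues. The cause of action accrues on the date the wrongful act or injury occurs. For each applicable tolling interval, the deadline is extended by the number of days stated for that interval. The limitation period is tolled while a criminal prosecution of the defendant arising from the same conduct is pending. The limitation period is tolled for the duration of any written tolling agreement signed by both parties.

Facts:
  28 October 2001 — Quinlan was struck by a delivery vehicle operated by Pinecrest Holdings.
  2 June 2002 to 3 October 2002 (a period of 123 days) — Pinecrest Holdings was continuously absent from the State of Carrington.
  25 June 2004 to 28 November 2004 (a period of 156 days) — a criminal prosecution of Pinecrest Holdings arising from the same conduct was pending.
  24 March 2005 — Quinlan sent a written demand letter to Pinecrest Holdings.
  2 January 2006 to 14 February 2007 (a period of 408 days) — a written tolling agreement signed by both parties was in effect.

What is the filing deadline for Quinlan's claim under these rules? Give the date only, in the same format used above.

The cause of action accrued on 28 October 2001, the date of the act.
The untolled deadline — 54 months after 28 October 2001 — is 28 April 2006.
The period was tolled for 156 days by the pending criminal prosecution (25 June 2004 to 28 November 2004), pushing the deadline to 1 October 2006.
Because the written tolling agreement ran from 2 January 2006 to 14 February 2007, the deadline is extended by 408 days to 13 November 2007.
The defendant's absence from the jurisdiction from 2 June 2002 to 3 October 2002 does not toll the period, because no stated rule makes the defendant's absence a tolling event.
Nothing else in the chronology tolls or restarts the period.

13 November 2007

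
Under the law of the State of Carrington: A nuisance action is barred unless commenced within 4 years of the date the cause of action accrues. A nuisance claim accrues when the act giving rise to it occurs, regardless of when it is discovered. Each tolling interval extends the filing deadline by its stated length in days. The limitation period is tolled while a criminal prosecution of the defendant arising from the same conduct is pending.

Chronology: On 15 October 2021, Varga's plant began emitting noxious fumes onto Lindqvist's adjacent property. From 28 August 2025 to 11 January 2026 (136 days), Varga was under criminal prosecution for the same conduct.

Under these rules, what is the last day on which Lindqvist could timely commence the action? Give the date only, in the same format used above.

The claim accrued on 15 October 2021, when the wrongful act occurred.
Adding the 4 years base period to 15 October 2021 gives a deadline of 15 October 2025, before any tolling.
The pending criminal prosecution from 28 August 2025 to 11 January 2026 tolled the period for 136 days, extending the deadline to 28 February 2026.

28 February 2026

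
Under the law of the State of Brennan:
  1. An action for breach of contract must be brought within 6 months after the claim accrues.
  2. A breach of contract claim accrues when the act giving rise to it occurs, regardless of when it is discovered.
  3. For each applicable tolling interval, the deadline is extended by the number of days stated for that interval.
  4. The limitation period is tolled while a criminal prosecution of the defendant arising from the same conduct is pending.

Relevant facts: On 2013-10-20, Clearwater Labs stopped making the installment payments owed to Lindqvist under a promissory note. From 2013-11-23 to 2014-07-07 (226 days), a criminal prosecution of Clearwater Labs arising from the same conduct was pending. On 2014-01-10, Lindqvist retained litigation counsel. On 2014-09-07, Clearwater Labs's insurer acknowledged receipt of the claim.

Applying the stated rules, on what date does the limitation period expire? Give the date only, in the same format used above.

The claim accrued on 2013-10-20, when the wrongful act occurred.
The untolled deadline — 6 months after 2013-10-20 — is 2014-04-20.
The period was tolled for 226 days by the pending criminal prosecution (2013-11-23 to 2014-07-07), pushing the deadline to 2014-12-02.
The other events in the timeline have no effect on the limitation period under the stated rules.

2014-12-02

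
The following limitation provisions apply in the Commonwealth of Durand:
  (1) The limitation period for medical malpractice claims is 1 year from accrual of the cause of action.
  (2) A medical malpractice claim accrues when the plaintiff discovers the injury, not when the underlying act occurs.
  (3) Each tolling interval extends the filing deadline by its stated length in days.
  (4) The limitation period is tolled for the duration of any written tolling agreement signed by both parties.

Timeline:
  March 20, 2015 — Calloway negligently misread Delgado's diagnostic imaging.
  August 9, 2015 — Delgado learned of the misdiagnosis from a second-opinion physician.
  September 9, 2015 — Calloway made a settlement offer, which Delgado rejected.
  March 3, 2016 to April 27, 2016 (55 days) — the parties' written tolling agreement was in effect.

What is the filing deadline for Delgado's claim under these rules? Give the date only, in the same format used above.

The claim did not accrue until Delgado discovered the injury on August 9, 2015; the March 20, 2015 act date does not start the clock under the stated rule.
1 year from August 9, 2015 is August 9, 2016.
Because the written tolling agreement ran from March 3, 2016 to April 27, 2016, the deadline is extended by 55 days to October 3, 2016.
The other events in the timeline have no effect on the limitation period under the stated rules.

October 3, 2016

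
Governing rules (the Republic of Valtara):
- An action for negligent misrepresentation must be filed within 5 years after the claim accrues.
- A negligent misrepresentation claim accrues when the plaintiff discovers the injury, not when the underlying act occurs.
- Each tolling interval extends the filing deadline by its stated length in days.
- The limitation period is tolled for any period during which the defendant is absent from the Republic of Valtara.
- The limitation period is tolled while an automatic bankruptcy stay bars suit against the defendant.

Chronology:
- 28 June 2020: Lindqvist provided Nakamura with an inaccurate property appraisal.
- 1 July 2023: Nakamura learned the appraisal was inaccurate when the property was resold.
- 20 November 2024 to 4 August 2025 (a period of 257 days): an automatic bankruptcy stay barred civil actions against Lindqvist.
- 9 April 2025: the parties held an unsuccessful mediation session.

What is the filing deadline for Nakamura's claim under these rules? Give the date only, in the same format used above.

Accrual is tied to discovery, so the period began on 1 July 2023 rather than on 28 June 2020 when the act occurred.
The untolled deadline — 5 years after 1 July 2023 — is 1 July 2028.
The automatic bankruptcy stay from 20 November 2024 to 4 August 2025 tolled the period for 257 days, extending the deadline to 15 March 2029.
The other events in the timeline have no effect on the limitation period under the stated rules.

15 March 2029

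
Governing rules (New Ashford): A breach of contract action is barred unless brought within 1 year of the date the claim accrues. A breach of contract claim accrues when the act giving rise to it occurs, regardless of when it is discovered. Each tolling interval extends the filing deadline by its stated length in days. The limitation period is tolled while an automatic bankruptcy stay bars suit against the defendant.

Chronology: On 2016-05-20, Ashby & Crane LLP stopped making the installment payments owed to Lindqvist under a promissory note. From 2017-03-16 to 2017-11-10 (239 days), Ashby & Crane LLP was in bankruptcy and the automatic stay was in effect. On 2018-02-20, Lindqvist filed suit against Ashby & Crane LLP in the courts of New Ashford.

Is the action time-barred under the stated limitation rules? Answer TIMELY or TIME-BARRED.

TIME-BARRED

The claim accrued on 2016-05-20, the date of the act.
Adding the 1 year base period to 2016-05-20 gives a deadline of 2017-05-20, before any tolling.
The automatic bankruptcy stay from 2017-03-16 to 2017-11-10 tolled the period for 239 days, extending the deadline to 2018-01-14.
Filing on 2018-02-20 missed the 2018-01-14 deadline — the action is time-barred.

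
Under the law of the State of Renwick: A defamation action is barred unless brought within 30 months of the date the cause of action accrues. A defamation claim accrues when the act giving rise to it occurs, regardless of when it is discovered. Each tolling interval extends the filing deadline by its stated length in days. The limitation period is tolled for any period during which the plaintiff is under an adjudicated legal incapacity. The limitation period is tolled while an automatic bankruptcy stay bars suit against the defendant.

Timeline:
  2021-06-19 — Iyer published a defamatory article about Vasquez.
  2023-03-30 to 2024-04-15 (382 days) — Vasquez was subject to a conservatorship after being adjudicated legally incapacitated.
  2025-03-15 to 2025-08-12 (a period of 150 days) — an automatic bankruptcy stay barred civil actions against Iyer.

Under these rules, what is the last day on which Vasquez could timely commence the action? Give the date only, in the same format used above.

2025-01-04

The cause of action accrued on 2021-06-19, the date of the act.
30 months from 2021-06-19 is 2023-12-19.
The plaintiff's legal incapacity from 2023-03-30 to 2024-04-15 tolled the period for 382 days, extending the deadline to 2025-01-04.
The automatic bankruptcy stay from 2025-03-15 to 2025-08-12 began after the period had already run on 2025-01-04, so it has no tolling effect.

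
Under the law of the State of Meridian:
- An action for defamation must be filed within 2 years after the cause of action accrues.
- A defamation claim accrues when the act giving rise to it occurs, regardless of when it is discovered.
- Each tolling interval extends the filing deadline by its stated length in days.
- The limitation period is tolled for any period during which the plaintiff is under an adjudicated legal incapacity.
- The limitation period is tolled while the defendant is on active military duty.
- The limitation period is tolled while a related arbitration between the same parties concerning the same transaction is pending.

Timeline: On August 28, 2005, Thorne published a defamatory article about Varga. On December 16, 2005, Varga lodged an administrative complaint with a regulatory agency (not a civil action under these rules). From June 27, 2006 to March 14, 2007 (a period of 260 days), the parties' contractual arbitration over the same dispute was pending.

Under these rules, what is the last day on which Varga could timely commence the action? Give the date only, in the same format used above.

May 14, 2008

The limitation period began to run on August 28, 2005.
2 years from August 28, 2005 is August 28, 2007.
Because the pending related arbitration ran from June 27, 2006 to March 14, 2007, the deadline is extended by 260 days to May 14, 2008.
The other events in the timeline have no effect on the limitation period under the stated rules.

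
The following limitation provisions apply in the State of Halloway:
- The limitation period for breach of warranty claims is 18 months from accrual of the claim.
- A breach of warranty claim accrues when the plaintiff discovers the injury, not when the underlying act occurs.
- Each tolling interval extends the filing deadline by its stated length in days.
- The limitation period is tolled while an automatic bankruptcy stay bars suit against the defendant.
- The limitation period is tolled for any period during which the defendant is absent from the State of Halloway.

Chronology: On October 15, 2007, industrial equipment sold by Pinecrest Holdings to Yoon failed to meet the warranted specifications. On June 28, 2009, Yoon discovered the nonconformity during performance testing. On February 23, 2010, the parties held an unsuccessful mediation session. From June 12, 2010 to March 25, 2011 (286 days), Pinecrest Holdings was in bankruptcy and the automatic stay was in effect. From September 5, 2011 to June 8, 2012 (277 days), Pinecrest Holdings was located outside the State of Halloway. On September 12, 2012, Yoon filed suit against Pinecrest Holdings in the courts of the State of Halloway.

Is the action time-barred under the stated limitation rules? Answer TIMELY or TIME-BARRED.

TIME-BARRED

Under the discovery rule, the claim accrued on June 28, 2009, when Yoon discovered the injury — not on the October 15, 2007 date of the underlying act.
Adding the 18 months base period to June 28, 2009 gives a deadline of December 28, 2010, before any tolling.
The automatic bankruptcy stay from June 12, 2010 to March 25, 2011 tolled the period for 286 days, extending the deadline to October 10, 2011.
Because the defendant's absence from the jurisdiction ran from September 5, 2011 to June 8, 2012, the deadline is extended by 277 days to July 13, 2012.
The other events in the timeline have no effect on the limitation period under the stated rules.
Yoon filed on September 12, 2012, after the July 13, 2012 deadline, so the action is time-barred.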